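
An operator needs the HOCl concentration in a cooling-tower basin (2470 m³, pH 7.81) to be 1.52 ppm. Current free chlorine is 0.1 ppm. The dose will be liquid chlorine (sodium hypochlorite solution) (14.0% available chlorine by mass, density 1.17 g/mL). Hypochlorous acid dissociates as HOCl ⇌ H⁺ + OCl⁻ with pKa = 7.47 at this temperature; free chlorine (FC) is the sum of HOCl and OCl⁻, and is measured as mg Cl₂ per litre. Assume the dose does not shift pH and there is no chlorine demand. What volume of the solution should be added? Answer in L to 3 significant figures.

Volume: 2470 m³ = 2,470,000 L.
[OCl⁻]/[HOCl] = 10^(pH − pKa) = 10^(7.81 − 7.47) = 2.188; fraction as HOCl = 1/(1 + 2.188) = 0.3137.
Free chlorine required for 1.52 ppm HOCl: 1.52 / 0.3137 = 4.845 ppm.
FC to add: 4.845 − 0.1 = 4.745 mg/L as Cl₂.
Cl₂ equivalent: 4.745 mg/L × 2,470,000 L = 11,720 g.
Product at 14.0% available Cl: 11,720 / 0.14 = 83,720 g.
Volume: 83,720 g ÷ 1.17 g/mL = 71,560 mL.

71.6 L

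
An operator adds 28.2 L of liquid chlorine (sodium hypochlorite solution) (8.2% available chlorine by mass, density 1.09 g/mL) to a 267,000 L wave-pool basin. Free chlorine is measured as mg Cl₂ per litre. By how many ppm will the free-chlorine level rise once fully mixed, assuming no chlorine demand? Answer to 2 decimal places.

9.44 ppm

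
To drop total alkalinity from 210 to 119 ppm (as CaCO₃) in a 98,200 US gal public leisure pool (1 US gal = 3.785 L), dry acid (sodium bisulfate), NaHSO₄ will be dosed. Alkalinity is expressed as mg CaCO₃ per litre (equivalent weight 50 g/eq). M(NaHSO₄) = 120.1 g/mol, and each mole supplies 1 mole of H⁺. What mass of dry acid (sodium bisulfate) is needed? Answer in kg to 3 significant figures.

Volume: 98,200 US gal × 3.785 L/gal = 371,687 L.
Alkalinity to neutralize: (210 − 119) = 91 mg/L as CaCO₃ × 371,687 L = 33,820 g as CaCO₃.
Equivalents of H⁺ required: 33,820 ÷ 50 g/eq = 676.5 eq = 676.5 mol NaHSO₄.
Mass of NaHSO₄: 676.5 × 120.1 = 81,240 g.

81.2 kg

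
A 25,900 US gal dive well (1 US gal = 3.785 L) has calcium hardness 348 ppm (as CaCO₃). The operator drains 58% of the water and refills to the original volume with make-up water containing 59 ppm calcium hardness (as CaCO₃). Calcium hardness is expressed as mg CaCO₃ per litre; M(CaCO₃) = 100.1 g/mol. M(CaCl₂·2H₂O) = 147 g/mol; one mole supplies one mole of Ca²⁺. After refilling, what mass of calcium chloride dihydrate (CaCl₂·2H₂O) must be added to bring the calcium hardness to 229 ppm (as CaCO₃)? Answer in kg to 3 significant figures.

Volume: 25,900 US gal × 3.785 L/gal = 98,032 L.
After draining 58% and refilling: 348 × 0.42 + 59 × 0.58 = 180.38 ppm.
Deficit to target: 229 − 180.38 = 48.62 mg/L.
As CaCO₃: 48.62 mg/L × 98,032 L = 4766 g; ÷ 100.1 = 47.62 mol Ca²⁺.
Mass: 47.62 × 147 = 6999 g.

7.00 kg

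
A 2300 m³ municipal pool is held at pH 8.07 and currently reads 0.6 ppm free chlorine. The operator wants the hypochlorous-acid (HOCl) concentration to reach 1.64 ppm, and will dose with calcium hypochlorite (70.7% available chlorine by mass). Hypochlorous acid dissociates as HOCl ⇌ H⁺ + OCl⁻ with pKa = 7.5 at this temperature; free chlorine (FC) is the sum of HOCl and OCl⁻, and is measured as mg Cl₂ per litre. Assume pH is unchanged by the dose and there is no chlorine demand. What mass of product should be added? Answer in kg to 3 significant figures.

23.2 kg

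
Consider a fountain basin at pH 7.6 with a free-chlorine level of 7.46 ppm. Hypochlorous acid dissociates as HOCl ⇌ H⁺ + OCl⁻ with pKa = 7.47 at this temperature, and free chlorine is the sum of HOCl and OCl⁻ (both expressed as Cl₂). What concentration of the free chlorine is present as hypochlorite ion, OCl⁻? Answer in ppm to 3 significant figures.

4.28 ppm

[OCl⁻]/[HOCl] = 10^(pH − pKa) = 10^(7.6 − 7.47) = 10^0.13 = 1.349.
Fraction as HOCl = 1 / (1 + 1.349) = 0.4257.
OCl⁻ = (1 − 0.4257) × 7.46 ppm = 4.284 ppm.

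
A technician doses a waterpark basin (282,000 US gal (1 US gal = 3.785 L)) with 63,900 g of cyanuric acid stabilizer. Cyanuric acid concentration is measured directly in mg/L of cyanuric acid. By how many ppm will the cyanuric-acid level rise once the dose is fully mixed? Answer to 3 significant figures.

59.9 ppm

Volume: 282,000 US gal × 3.785 L/gal = 1,067,370 L.
Rise: 63,900 g / 1,067,370 L × 1000 = 59.87 mg/L.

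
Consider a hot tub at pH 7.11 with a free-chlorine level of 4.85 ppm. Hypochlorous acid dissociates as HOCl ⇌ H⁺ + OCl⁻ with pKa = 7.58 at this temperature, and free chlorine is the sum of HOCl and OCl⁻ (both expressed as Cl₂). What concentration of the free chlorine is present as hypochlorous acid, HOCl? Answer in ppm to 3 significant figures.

3.62 ppm

[OCl⁻]/[HOCl] = 10^(pH − pKa) = 10^(7.11 − 7.58) = 10^-0.47 = 0.3388.
Fraction as HOCl = 1 / (1 + 0.3388) = 0.7469.
HOCl = 0.7469 × 4.85 ppm = 3.623 ppm.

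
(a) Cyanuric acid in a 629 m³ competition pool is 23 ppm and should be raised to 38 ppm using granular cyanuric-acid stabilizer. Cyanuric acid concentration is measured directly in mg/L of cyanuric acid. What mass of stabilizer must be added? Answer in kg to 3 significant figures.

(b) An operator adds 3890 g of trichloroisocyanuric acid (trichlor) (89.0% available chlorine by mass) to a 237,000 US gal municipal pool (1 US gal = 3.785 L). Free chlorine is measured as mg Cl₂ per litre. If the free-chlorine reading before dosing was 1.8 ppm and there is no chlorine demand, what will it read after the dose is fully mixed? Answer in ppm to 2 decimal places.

(a) 9.44 kg; (b) 5.66 ppm

(a) Volume: 629 m³ = 629,000 L.
(a) CYA to add: (38 − 23) = 15 mg/L × 629,000 L = 9435 g cyanuric acid.

(b) Volume: 237,000 US gal × 3.785 L/gal = 897,045 L.
(b) Available chlorine delivered: 3890 g × 0.89 = 3462 g as Cl₂.
(b) Concentration rise: 3462 g / 897,045 L = 3.859 mg/L = 3.86 ppm.
(b) Final FC: 1.8 + 3.86 = 5.66 ppm.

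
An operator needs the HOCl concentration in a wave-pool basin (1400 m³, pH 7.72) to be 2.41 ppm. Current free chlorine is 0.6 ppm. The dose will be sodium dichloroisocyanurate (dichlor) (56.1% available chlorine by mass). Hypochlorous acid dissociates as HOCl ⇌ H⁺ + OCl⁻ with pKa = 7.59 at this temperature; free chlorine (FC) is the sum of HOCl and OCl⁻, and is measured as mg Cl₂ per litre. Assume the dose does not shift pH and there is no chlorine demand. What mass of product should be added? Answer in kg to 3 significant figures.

12.6 kg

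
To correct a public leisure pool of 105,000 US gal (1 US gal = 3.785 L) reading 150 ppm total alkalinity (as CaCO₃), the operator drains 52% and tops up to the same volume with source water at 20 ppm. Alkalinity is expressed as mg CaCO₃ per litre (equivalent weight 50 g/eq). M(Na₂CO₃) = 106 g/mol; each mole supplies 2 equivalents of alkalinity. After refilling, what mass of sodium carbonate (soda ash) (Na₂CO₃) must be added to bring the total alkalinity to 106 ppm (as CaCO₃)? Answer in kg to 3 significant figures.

Volume: 105,000 US gal × 3.785 L/gal = 397,425 L.
After draining 52% and refilling: 150 × 0.48 + 20 × 0.52 = 82.4 ppm.
Deficit to target: 106 − 82.4 = 23.6 mg/L.
As CaCO₃: 23.6 mg/L × 397,425 L = 9379 g; ÷ 50 g/eq ÷ 2 = 93.79 mol Na₂CO₃.
Mass: 93.79 × 106 = 9942 g.

9.94 kg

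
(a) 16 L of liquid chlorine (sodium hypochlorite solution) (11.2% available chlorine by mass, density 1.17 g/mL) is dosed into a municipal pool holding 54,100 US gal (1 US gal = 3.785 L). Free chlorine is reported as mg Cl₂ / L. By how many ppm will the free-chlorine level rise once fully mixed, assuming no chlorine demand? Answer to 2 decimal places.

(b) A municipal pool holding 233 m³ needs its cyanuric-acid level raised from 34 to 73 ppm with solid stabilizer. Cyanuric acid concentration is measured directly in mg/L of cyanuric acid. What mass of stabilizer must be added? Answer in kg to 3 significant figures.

(a) 10.24 ppm; (b) 9.09 kg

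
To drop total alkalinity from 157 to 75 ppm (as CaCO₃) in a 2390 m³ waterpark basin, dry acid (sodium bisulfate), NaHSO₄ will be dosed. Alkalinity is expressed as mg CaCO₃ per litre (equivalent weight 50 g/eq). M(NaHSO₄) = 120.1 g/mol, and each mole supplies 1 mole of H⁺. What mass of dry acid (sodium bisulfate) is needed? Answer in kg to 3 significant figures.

Volume: 2390 m³ = 2,390,000 L.
Alkalinity to neutralize: (157 − 75) = 82 mg/L as CaCO₃ × 2,390,000 L = 196,000 g as CaCO₃.
Equivalents of H⁺ required: 196,000 ÷ 50 g/eq = 3920 eq = 3920 mol NaHSO₄.
Mass of NaHSO₄: 3920 × 120.1 = 470,700 g.

471 kg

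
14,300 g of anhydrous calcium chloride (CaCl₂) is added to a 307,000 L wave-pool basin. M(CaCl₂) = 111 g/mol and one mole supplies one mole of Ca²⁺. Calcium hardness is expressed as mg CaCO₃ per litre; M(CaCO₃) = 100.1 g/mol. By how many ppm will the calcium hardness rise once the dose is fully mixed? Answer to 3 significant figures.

Moles of Ca²⁺: 14,300 g ÷ 111 g/mol = 128.8 mol.
As CaCO₃: 128.8 mol × 100.1 g/mol = 12,900 g.
Rise: 12,900 g / 307,000 L × 1000 = 42.01 mg/L.

42.0 ppm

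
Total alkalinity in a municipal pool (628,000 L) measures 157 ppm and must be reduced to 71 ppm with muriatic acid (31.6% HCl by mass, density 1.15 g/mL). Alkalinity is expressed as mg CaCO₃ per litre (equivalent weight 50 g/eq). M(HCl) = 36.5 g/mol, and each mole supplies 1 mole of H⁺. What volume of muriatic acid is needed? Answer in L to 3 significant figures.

108 L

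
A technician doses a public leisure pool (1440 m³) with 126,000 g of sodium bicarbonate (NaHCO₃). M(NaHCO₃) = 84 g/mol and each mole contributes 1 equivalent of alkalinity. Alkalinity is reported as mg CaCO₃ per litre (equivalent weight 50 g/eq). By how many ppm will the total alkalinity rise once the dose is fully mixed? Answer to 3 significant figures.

52.1 ppm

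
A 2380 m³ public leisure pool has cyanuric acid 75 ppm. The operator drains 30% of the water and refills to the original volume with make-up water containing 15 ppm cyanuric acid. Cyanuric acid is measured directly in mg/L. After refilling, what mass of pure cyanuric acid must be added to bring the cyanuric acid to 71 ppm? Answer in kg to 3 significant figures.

Volume: 2380 m³ = 2,380,000 L.
After draining 30% and refilling: 75 × 0.70 + 15 × 0.30 = 57 ppm.
Deficit to target: 71 − 57 = 14 mg/L.
Mass: 14 mg/L × 2,380,000 L = 33,320 g cyanuric acid.

33.3 kg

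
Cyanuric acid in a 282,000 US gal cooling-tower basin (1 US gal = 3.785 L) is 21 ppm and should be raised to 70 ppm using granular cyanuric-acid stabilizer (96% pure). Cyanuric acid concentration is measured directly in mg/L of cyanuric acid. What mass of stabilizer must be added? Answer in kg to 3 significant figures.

54.5 kg

Volume: 282,000 US gal × 3.785 L/gal = 1,067,370 L.
CYA to add: (70 − 21) = 49 mg/L × 1,067,370 L = 52,300 g cyanuric acid.
At 96% purity: 52,300 / 0.96 = 54,480 g product.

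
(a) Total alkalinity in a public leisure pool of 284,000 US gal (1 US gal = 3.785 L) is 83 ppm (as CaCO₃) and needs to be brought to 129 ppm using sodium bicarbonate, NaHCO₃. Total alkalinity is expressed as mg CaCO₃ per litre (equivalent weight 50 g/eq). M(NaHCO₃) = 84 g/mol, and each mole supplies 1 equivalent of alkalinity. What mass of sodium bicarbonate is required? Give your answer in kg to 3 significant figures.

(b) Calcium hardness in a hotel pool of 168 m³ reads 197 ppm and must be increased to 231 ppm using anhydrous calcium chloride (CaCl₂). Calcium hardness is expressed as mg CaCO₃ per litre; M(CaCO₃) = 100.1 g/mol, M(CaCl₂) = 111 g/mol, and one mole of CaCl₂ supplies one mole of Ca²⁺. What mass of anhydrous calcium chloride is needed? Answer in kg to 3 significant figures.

(a) Volume: 284,000 US gal × 3.785 L/gal = 1,074,940 L.
(a) Alkalinity to add: (129 − 83) = 46 mg/L as CaCO₃ × 1,074,940 L = 49,450 g as CaCO₃.
(a) Equivalents: 49,450 g ÷ 50 g/eq = 988.9 eq.
(a) NaHCO₃ supplies 1 eq per mole → 988.9 mol.
(a) Mass: 988.9 mol × 84 g/mol = 83,070 g.

(b) Volume: 168 m³ = 168,000 L.
(b) Hardness to add: (231 − 197) = 34 mg/L as CaCO₃ × 168,000 L = 5712 g as CaCO₃.
(b) Moles of Ca²⁺ (1 mol Ca²⁺ ≡ 1 mol CaCO₃): 5712 / 100.1 g/mol = 57.06 mol.
(b) Mass of CaCl₂: 57.06 × 111 = 6334 g.

(a) 83.1 kg; (b) 6.33 kg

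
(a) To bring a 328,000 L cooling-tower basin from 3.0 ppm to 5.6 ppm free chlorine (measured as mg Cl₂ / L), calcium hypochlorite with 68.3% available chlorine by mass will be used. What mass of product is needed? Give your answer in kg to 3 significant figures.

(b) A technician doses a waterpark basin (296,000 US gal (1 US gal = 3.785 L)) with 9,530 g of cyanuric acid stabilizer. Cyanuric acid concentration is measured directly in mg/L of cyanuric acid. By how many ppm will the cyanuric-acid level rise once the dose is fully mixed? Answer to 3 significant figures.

(a) 1.25 kg; (b) 8.51 ppm

(a) Chlorine deficit: 5.6 − 3.0 = 2.6 ppm = 2.6 mg/L as Cl₂.
(a) Cl₂ equivalent needed: 2.6 mg/L × 328,000 L = 852,800 mg = 852.8 g.
(a) Product at 68.3% available chlorine: 852.8 / 0.683 = 1249 g.

(b) Volume: 296,000 US gal × 3.785 L/gal = 1,120,360 L.
(b) Rise: 9,530 g / 1,120,360 L × 1000 = 8.506 mg/L.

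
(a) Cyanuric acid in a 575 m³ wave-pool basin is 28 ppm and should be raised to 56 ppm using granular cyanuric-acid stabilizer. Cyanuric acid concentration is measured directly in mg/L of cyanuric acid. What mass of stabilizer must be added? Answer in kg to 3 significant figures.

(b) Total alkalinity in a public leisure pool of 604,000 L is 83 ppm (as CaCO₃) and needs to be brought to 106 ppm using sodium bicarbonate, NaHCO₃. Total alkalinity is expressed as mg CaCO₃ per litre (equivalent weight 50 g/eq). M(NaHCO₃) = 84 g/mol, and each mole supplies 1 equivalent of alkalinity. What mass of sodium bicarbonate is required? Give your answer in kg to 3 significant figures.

(a) 16.1 kg; (b) 23.3 kg

(a) Volume: 575 m³ = 575,000 L.
(a) CYA to add: (56 − 28) = 28 mg/L × 575,000 L = 16,100 g cyanuric acid.

(b) Alkalinity to add: (106 − 83) = 23 mg/L as CaCO₃ × 604,000 L = 13,890 g as CaCO₃.
(b) Equivalents: 13,890 g ÷ 50 g/eq = 277.8 eq.
(b) NaHCO₃ supplies 1 eq per mole → 277.8 mol.
(b) Mass: 277.8 mol × 84 g/mol = 23,340 g.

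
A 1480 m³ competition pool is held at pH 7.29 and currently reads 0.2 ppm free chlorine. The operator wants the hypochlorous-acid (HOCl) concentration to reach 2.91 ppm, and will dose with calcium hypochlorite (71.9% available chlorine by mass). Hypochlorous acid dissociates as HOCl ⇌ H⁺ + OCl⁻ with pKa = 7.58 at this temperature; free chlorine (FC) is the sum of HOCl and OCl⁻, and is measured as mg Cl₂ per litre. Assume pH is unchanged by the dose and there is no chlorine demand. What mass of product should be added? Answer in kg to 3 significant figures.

Volume: 1480 m³ = 1,480,000 L.
[OCl⁻]/[HOCl] = 10^(pH − pKa) = 10^(7.29 − 7.58) = 0.5129; fraction as HOCl = 1/(1 + 0.5129) = 0.661.
Free chlorine required for 2.91 ppm HOCl: 2.91 / 0.661 = 4.402 ppm.
FC to add: 4.402 − 0.2 = 4.202 mg/L as Cl₂.
Cl₂ equivalent: 4.202 mg/L × 1,480,000 L = 6220 g.
Product at 71.9% available Cl: 6220 / 0.719 = 8650 g.

8.65 kg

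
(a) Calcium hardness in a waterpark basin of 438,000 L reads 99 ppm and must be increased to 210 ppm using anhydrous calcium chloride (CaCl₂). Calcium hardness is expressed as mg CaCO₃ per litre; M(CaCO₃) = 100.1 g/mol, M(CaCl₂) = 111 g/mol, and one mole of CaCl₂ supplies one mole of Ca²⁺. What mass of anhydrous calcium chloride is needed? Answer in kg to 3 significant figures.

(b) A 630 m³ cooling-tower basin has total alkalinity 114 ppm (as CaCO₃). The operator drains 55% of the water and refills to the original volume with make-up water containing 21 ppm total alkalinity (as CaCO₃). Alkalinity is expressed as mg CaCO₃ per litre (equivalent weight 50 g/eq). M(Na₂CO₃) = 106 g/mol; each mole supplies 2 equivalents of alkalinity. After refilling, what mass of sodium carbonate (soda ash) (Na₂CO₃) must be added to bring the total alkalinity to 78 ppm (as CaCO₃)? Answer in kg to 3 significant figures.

(a) Hardness to add: (210 − 99) = 111 mg/L as CaCO₃ × 438,000 L = 48,620 g as CaCO₃.
(a) Moles of Ca²⁺ (1 mol Ca²⁺ ≡ 1 mol CaCO₃): 48,620 / 100.1 g/mol = 485.7 mol.
(a) Mass of CaCl₂: 485.7 × 111 = 53,910 g.

(b) Volume: 630 m³ = 630,000 L.
(b) After draining 55% and refilling: 114 × 0.45 + 21 × 0.55 = 62.85 ppm.
(b) Deficit to target: 78 − 62.85 = 15.15 mg/L.
(b) As CaCO₃: 15.15 mg/L × 630,000 L = 9545 g; ÷ 50 g/eq ÷ 2 = 95.45 mol Na₂CO₃.
(b) Mass: 95.45 × 106 = 10,120 g.

(a) 53.9 kg; (b) 10.1 kg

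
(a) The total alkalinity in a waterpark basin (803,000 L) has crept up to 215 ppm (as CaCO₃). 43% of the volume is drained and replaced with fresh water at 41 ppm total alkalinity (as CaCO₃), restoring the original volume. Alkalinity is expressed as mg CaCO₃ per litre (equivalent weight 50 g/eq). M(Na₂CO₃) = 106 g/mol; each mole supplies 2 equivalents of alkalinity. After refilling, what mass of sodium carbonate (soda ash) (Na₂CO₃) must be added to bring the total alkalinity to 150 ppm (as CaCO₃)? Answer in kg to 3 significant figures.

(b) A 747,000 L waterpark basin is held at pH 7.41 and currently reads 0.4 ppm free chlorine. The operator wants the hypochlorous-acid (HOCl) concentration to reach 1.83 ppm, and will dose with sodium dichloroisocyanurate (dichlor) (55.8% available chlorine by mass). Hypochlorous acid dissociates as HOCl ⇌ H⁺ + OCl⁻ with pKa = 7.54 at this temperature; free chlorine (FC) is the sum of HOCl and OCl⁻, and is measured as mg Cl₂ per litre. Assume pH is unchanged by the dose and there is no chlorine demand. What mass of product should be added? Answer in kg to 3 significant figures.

(a) 8.36 kg; (b) 3.73 kg

(a) After draining 43% and refilling: 215 × 0.57 + 41 × 0.43 = 140.18 ppm.
(a) Deficit to target: 150 − 140.18 = 9.82 mg/L.
(a) As CaCO₃: 9.82 mg/L × 803,000 L = 7885 g; ÷ 50 g/eq ÷ 2 = 78.85 mol Na₂CO₃.
(a) Mass: 78.85 × 106 = 8359 g.

(b) [OCl⁻]/[HOCl] = 10^(pH − pKa) = 10^(7.41 − 7.54) = 0.7413; fraction as HOCl = 1/(1 + 0.7413) = 0.5743.
(b) Free chlorine required for 1.83 ppm HOCl: 1.83 / 0.5743 = 3.187 ppm.
(b) FC to add: 3.187 − 0.4 = 2.787 mg/L as Cl₂.
(b) Cl₂ equivalent: 2.787 mg/L × 747,000 L = 2082 g.
(b) Product at 55.8% available Cl: 2082 / 0.558 = 3730 g.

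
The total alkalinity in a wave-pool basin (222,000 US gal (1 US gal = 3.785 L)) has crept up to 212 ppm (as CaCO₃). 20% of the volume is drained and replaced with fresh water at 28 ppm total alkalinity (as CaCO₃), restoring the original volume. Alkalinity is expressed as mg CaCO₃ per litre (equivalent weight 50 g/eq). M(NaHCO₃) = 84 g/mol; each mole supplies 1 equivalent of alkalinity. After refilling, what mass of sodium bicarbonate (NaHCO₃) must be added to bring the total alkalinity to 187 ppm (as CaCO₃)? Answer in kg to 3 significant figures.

Volume: 222,000 US gal × 3.785 L/gal = 840,270 L.
After draining 20% and refilling: 212 × 0.80 + 28 × 0.20 = 175.2 ppm.
Deficit to target: 187 − 175.2 = 11.8 mg/L.
As CaCO₃: 11.8 mg/L × 840,270 L = 9915 g; ÷ 50 g/eq ÷ 1 = 198.3 mol NaHCO₃.
Mass: 198.3 × 84 = 16,660 g.

16.7 kg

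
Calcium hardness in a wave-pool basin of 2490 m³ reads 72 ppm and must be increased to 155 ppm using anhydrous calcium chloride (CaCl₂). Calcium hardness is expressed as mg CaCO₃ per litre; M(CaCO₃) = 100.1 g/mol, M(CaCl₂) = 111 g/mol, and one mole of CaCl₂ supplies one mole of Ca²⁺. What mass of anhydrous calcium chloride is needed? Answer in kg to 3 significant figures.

229 kg

Volume: 2490 m³ = 2,490,000 L.
Hardness to add: (155 − 72) = 83 mg/L as CaCO₃ × 2,490,000 L = 206,700 g as CaCO₃.
Moles of Ca²⁺ (1 mol Ca²⁺ ≡ 1 mol CaCO₃): 206,700 / 100.1 g/mol = 2065 mol.
Mass of CaCl₂: 2065 × 111 = 229,200 g.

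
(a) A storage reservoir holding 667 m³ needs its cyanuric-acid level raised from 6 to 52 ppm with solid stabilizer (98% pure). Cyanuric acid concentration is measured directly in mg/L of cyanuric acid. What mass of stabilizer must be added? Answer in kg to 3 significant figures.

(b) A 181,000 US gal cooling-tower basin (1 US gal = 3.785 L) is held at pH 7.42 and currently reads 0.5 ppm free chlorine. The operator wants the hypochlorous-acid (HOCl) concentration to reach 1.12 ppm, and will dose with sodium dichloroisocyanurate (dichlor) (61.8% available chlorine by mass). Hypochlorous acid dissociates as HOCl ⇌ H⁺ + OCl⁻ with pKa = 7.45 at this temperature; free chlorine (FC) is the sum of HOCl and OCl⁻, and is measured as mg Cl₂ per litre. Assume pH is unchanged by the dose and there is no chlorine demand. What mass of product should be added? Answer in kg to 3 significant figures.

(a) 31.3 kg; (b) 1.85 kg

(a) Volume: 667 m³ = 667,000 L.
(a) CYA to add: (52 − 6) = 46 mg/L × 667,000 L = 30,680 g cyanuric acid.
(a) At 98% purity: 30,680 / 0.98 = 31,310 g product.

(b) Volume: 181,000 US gal × 3.785 L/gal = 685,085 L.
(b) [OCl⁻]/[HOCl] = 10^(pH − pKa) = 10^(7.42 − 7.45) = 0.9333; fraction as HOCl = 1/(1 + 0.9333) = 0.5173.
(b) Free chlorine required for 1.12 ppm HOCl: 1.12 / 0.5173 = 2.165 ppm.
(b) FC to add: 2.165 − 0.5 = 1.665 mg/L as Cl₂.
(b) Cl₂ equivalent: 1.665 mg/L × 685,085 L = 1141 g.
(b) Product at 61.8% available Cl: 1141 / 0.618 = 1846 g.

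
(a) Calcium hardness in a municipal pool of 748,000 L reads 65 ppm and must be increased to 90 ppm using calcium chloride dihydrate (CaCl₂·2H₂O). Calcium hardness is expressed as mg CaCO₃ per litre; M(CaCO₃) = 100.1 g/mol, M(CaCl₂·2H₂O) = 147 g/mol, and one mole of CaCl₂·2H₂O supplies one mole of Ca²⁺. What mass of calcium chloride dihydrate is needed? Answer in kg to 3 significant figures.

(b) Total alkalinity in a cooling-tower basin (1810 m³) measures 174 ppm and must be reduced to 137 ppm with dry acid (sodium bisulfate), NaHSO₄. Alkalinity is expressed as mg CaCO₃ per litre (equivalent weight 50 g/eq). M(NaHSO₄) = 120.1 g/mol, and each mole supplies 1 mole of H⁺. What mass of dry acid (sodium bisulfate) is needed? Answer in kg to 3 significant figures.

(a) 27.5 kg; (b) 161 kg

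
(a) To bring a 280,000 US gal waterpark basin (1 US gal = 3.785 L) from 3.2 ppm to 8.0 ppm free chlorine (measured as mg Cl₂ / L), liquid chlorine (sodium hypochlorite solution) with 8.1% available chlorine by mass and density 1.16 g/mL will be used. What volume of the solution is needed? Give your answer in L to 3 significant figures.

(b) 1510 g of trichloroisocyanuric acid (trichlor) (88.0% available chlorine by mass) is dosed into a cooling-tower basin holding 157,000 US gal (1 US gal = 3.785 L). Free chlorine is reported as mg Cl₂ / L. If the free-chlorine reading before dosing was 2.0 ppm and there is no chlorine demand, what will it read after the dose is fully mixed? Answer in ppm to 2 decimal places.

(a) Volume: 280,000 US gal × 3.785 L/gal = 1,059,800 L.
(a) Chlorine deficit: 8.0 − 3.2 = 4.8 ppm = 4.8 mg/L as Cl₂.
(a) Cl₂ equivalent needed: 4.8 mg/L × 1,059,800 L = 5,087,000 mg = 5087 g.
(a) Product at 8.1% available chlorine: 5087 / 0.081 = 62,800 g.
(a) Volume at density 1.16 g/mL: 62,800 g ÷ 1.16 g/mL = 54,140 mL.

(b) Volume: 157,000 US gal × 3.785 L/gal = 594,245 L.
(b) Available chlorine delivered: 1510 g × 0.88 = 1329 g as Cl₂.
(b) Concentration rise: 1329 g / 594,245 L = 2.236 mg/L = 2.24 ppm.
(b) Final FC: 2.0 + 2.24 = 4.24 ppm.

(a) 54.1 L; (b) 4.24 ppm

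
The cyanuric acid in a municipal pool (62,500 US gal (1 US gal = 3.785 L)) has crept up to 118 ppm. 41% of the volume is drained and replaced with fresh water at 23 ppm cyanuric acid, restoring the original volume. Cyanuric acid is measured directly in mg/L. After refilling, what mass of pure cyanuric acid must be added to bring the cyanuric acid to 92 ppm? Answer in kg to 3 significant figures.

3.06 kg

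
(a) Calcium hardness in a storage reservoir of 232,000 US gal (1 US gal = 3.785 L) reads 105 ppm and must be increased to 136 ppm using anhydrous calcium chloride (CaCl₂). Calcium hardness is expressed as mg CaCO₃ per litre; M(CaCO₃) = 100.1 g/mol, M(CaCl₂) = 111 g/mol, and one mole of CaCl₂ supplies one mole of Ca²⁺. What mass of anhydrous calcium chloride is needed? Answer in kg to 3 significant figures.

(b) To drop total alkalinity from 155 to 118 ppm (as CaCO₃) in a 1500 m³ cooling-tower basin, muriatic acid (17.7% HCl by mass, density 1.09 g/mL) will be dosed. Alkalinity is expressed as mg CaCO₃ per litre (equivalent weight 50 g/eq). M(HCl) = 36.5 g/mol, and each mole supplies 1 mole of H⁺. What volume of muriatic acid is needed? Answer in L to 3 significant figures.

(a) 30.2 kg; (b) 210 L

(a) Volume: 232,000 US gal × 3.785 L/gal = 878,120 L.
(a) Hardness to add: (136 − 105) = 31 mg/L as CaCO₃ × 878,120 L = 27,220 g as CaCO₃.
(a) Moles of Ca²⁺ (1 mol Ca²⁺ ≡ 1 mol CaCO₃): 27,220 / 100.1 g/mol = 271.9 mol.
(a) Mass of CaCl₂: 271.9 × 111 = 30,190 g.

(b) Volume: 1500 m³ = 1,500,000 L.
(b) Alkalinity to neutralize: (155 − 118) = 37 mg/L as CaCO₃ × 1,500,000 L = 55,500 g as CaCO₃.
(b) Equivalents of H⁺ required: 55,500 ÷ 50 g/eq = 1110 eq = 1110 mol HCl.
(b) Mass of HCl: 1110 × 36.5 = 40,520 g.
(b) Mass of 17.7% solution: 40,520 / 0.177 = 228,900 g.
(b) Volume: 228,900 g ÷ 1.09 g/mL = 210,000 mL.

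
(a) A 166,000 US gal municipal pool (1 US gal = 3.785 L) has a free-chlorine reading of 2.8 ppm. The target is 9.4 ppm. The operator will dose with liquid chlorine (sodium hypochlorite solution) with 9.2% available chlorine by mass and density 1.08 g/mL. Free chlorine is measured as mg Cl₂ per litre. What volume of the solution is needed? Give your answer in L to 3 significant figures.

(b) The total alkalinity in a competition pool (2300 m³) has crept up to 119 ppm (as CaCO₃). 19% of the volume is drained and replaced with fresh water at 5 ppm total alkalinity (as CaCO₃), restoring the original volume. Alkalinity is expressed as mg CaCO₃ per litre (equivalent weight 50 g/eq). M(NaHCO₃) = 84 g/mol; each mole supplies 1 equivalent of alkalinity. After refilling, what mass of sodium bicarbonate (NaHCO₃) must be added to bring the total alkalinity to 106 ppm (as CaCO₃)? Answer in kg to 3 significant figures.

(a) Volume: 166,000 US gal × 3.785 L/gal = 628,310 L.
(a) Chlorine deficit: 9.4 − 2.8 = 6.6 ppm = 6.6 mg/L as Cl₂.
(a) Cl₂ equivalent needed: 6.6 mg/L × 628,310 L = 4,147,000 mg = 4147 g.
(a) Product at 9.2% available chlorine: 4147 / 0.092 = 45,070 g.
(a) Volume at density 1.08 g/mL: 45,070 g ÷ 1.08 g/mL = 41,740 mL.

(b) Volume: 2300 m³ = 2,300,000 L.
(b) After draining 19% and refilling: 119 × 0.81 + 5 × 0.19 = 97.34 ppm.
(b) Deficit to target: 106 − 97.34 = 8.66 mg/L.
(b) As CaCO₃: 8.66 mg/L × 2,300,000 L = 19,920 g; ÷ 50 g/eq ÷ 1 = 398.4 mol NaHCO₃.
(b) Mass: 398.4 × 84 = 33,460 g.

(a) 41.7 L; (b) 33.5 kg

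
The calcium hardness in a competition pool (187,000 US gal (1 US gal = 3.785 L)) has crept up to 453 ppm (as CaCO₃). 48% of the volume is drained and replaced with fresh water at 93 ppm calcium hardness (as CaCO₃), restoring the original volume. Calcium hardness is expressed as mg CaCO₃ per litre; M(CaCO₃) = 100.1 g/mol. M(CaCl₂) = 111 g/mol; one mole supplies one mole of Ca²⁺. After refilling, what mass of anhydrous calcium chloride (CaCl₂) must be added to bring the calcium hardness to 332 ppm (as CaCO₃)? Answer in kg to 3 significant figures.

Volume: 187,000 US gal × 3.785 L/gal = 707,795 L.
After draining 48% and refilling: 453 × 0.52 + 93 × 0.48 = 280.2 ppm.
Deficit to target: 332 − 280.2 = 51.8 mg/L.
As CaCO₃: 51.8 mg/L × 707,795 L = 36,660 g; ÷ 100.1 = 366.3 mol Ca²⁺.
Mass: 366.3 × 111 = 40,660 g.

40.7 kg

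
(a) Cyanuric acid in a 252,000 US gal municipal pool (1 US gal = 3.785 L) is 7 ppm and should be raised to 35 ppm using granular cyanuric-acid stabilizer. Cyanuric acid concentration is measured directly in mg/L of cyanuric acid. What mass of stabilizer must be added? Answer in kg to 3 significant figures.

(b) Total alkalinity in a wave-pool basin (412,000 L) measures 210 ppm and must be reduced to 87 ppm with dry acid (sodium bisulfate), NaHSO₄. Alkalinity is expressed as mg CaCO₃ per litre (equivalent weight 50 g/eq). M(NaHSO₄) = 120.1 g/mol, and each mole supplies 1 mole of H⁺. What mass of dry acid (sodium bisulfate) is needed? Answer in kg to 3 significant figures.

(a) Volume: 252,000 US gal × 3.785 L/gal = 953,820 L.
(a) CYA to add: (35 − 7) = 28 mg/L × 953,820 L = 26,710 g cyanuric acid.

(b) Alkalinity to neutralize: (210 − 87) = 123 mg/L as CaCO₃ × 412,000 L = 50,680 g as CaCO₃.
(b) Equivalents of H⁺ required: 50,680 ÷ 50 g/eq = 1014 eq = 1014 mol NaHSO₄.
(b) Mass of NaHSO₄: 1014 × 120.1 = 121,700 g.

(a) 26.7 kg; (b) 122 kg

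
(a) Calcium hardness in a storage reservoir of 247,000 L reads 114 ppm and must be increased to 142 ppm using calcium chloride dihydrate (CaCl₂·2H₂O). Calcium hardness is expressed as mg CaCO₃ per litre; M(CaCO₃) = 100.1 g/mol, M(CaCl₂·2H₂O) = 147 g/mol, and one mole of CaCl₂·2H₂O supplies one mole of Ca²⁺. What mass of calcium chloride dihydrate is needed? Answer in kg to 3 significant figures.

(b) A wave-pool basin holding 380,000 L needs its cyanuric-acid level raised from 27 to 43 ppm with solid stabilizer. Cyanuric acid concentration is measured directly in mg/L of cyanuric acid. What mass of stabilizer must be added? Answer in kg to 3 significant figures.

(a) 10.2 kg; (b) 6.08 kg

(a) Hardness to add: (142 − 114) = 28 mg/L as CaCO₃ × 247,000 L = 6916 g as CaCO₃.
(a) Moles of Ca²⁺ (1 mol Ca²⁺ ≡ 1 mol CaCO₃): 6916 / 100.1 g/mol = 69.09 mol.
(a) Mass of CaCl₂·2H₂O: 69.09 × 147 = 10,160 g.

(b) CYA to add: (43 − 27) = 16 mg/L × 380,000 L = 6080 g cyanuric acid.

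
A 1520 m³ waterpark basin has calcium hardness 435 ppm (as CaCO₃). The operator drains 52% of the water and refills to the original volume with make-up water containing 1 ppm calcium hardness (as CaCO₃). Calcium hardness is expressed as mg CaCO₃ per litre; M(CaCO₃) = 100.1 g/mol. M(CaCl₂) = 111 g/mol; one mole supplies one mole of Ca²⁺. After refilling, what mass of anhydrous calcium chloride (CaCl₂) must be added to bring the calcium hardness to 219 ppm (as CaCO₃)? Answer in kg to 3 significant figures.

16.3 kg

Volume: 1520 m³ = 1,520,000 L.
After draining 52% and refilling: 435 × 0.48 + 1 × 0.52 = 209.32 ppm.
Deficit to target: 219 − 209.32 = 9.68 mg/L.
As CaCO₃: 9.68 mg/L × 1,520,000 L = 14,710 g; ÷ 100.1 = 147 mol Ca²⁺.
Mass: 147 × 111 = 16,320 g.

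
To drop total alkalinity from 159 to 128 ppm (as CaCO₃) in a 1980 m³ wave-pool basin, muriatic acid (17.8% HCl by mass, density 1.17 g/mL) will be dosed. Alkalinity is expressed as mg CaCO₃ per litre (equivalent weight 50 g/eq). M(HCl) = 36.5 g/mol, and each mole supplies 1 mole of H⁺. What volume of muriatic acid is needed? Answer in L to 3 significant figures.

215 L

Volume: 1980 m³ = 1,980,000 L.
Alkalinity to neutralize: (159 − 128) = 31 mg/L as CaCO₃ × 1,980,000 L = 61,380 g as CaCO₃.
Equivalents of H⁺ required: 61,380 ÷ 50 g/eq = 1228 eq = 1228 mol HCl.
Mass of HCl: 1228 × 36.5 = 44,810 g.
Mass of 17.8% solution: 44,810 / 0.178 = 251,700 g.
Volume: 251,700 g ÷ 1.17 g/mL = 215,200 mL.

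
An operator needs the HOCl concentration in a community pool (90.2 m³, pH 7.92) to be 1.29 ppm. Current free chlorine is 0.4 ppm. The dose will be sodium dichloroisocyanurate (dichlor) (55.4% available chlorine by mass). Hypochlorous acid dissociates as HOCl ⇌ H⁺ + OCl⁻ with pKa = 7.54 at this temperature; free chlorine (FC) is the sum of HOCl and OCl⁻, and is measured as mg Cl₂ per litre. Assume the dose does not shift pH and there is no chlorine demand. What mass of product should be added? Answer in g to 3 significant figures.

Volume: 90.2 m³ = 90,200 L.
[OCl⁻]/[HOCl] = 10^(pH − pKa) = 10^(7.92 − 7.54) = 2.399; fraction as HOCl = 1/(1 + 2.399) = 0.2942.
Free chlorine required for 1.29 ppm HOCl: 1.29 / 0.2942 = 4.384 ppm.
FC to add: 4.384 − 0.4 = 3.984 mg/L as Cl₂.
Cl₂ equivalent: 3.984 mg/L × 90,200 L = 359.4 g.
Product at 55.4% available Cl: 359.4 / 0.554 = 648.7 g.

649 g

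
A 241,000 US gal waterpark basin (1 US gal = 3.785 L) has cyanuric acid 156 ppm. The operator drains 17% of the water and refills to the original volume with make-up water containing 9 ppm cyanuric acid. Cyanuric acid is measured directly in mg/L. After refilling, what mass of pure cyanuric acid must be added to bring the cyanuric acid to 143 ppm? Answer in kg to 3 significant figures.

10.9 kg

Volume: 241,000 US gal × 3.785 L/gal = 912,185 L.
After draining 17% and refilling: 156 × 0.83 + 9 × 0.17 = 131.01 ppm.
Deficit to target: 143 − 131.01 = 11.99 mg/L.
Mass: 11.99 mg/L × 912,185 L = 10,940 g cyanuric acid.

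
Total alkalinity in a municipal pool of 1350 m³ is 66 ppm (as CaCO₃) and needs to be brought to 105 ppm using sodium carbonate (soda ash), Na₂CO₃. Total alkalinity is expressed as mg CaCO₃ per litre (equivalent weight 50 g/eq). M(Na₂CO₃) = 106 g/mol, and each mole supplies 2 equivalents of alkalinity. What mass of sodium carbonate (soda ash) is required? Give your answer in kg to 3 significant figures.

55.8 kg

Volume: 1350 m³ = 1,350,000 L.
Alkalinity to add: (105 − 66) = 39 mg/L as CaCO₃ × 1,350,000 L = 52,650 g as CaCO₃.
Equivalents: 52,650 g ÷ 50 g/eq = 1053 eq.
Each mole of Na₂CO₃ supplies 2 eq, so 1053 / 2 = 526.5 mol.
Mass: 526.5 mol × 106 g/mol = 55,810 g.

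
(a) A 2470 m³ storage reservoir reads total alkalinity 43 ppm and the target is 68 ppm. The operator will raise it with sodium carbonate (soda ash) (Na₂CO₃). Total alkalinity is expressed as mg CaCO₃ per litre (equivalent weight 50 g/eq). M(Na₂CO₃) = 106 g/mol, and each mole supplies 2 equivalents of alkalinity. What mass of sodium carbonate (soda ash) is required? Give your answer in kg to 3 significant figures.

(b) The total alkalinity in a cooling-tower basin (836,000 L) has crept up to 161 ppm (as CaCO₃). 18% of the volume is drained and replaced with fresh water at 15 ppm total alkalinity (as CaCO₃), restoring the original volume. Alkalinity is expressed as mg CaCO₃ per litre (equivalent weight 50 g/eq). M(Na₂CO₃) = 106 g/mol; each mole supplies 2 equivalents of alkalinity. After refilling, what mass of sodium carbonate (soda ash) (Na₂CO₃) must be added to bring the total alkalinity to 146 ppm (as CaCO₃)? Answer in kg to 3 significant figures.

(a) 65.5 kg; (b) 10.0 kg

(a) Volume: 2470 m³ = 2,470,000 L.
(a) Alkalinity to add: (68 − 43) = 25 mg/L as CaCO₃ × 2,470,000 L = 61,750 g as CaCO₃.
(a) Equivalents: 61,750 g ÷ 50 g/eq = 1235 eq.
(a) Each mole of Na₂CO₃ supplies 2 eq, so 1235 / 2 = 617.5 mol.
(a) Mass: 617.5 mol × 106 g/mol = 65,460 g.

(b) After draining 18% and refilling: 161 × 0.82 + 15 × 0.18 = 134.72 ppm.
(b) Deficit to target: 146 − 134.72 = 11.28 mg/L.
(b) As CaCO₃: 11.28 mg/L × 836,000 L = 9430 g; ÷ 50 g/eq ÷ 2 = 94.3 mol Na₂CO₃.
(b) Mass: 94.3 × 106 = 9996 g.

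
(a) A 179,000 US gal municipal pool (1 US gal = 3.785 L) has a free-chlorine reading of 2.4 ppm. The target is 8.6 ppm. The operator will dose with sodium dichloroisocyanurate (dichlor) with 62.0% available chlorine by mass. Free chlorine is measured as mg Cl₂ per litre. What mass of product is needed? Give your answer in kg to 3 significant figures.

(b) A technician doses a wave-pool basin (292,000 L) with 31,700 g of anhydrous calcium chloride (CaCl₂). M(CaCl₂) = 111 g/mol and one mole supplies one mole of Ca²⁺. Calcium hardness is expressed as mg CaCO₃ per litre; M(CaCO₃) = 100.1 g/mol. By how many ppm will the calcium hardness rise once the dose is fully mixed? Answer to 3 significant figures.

(a) Volume: 179,000 US gal × 3.785 L/gal = 677,515 L.
(a) Chlorine deficit: 8.6 − 2.4 = 6.2 ppm = 6.2 mg/L as Cl₂.
(a) Cl₂ equivalent needed: 6.2 mg/L × 677,515 L = 4,201,000 mg = 4201 g.
(a) Product at 62.0% available chlorine: 4201 / 0.62 = 6775 g.

(b) Moles of Ca²⁺: 31,700 g ÷ 111 g/mol = 285.6 mol.
(b) As CaCO₃: 285.6 mol × 100.1 g/mol = 28,590 g.
(b) Rise: 28,590 g / 292,000 L × 1000 = 97.9 mg/L.

(a) 6.78 kg; (b) 97.9 ppm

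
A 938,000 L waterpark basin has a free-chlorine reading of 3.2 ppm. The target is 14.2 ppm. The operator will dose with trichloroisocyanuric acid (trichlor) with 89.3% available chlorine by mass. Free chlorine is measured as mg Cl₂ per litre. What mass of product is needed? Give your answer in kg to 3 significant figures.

11.6 kg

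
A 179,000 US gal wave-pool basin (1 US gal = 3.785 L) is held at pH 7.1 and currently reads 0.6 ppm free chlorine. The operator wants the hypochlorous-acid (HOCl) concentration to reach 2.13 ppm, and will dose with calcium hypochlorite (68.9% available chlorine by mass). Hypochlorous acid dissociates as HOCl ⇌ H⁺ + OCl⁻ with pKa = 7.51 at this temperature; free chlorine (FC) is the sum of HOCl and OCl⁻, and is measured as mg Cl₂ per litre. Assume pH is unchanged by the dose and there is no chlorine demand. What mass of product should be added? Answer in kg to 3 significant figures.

Volume: 179,000 US gal × 3.785 L/gal = 677,515 L.
[OCl⁻]/[HOCl] = 10^(pH − pKa) = 10^(7.1 − 7.51) = 0.389; fraction as HOCl = 1/(1 + 0.389) = 0.7199.
Free chlorine required for 2.13 ppm HOCl: 2.13 / 0.7199 = 2.959 ppm.
FC to add: 2.959 − 0.6 = 2.359 mg/L as Cl₂.
Cl₂ equivalent: 2.359 mg/L × 677,515 L = 1598 g.
Product at 68.9% available Cl: 1598 / 0.689 = 2319 g.

2.32 kg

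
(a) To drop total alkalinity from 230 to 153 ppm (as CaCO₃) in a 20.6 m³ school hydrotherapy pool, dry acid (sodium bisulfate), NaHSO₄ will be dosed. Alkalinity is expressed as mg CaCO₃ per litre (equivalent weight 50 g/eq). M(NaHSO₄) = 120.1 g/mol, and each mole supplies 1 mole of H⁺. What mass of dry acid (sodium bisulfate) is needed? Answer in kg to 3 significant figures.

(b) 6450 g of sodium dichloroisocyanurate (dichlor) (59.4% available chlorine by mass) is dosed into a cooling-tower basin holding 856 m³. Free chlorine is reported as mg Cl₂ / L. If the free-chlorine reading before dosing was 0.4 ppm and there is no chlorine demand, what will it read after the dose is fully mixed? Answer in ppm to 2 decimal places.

(a) Volume: 20.6 m³ = 20,600 L.
(a) Alkalinity to neutralize: (230 − 153) = 77 mg/L as CaCO₃ × 20,600 L = 1586 g as CaCO₃.
(a) Equivalents of H⁺ required: 1586 ÷ 50 g/eq = 31.72 eq = 31.72 mol NaHSO₄.
(a) Mass of NaHSO₄: 31.72 × 120.1 = 3810 g.

(b) Volume: 856 m³ = 856,000 L.
(b) Available chlorine delivered: 6450 g × 0.594 = 3831 g as Cl₂.
(b) Concentration rise: 3831 g / 856,000 L = 4.476 mg/L = 4.48 ppm.
(b) Final FC: 0.4 + 4.48 = 4.88 ppm.

(a) 3.81 kg; (b) 4.88 ppm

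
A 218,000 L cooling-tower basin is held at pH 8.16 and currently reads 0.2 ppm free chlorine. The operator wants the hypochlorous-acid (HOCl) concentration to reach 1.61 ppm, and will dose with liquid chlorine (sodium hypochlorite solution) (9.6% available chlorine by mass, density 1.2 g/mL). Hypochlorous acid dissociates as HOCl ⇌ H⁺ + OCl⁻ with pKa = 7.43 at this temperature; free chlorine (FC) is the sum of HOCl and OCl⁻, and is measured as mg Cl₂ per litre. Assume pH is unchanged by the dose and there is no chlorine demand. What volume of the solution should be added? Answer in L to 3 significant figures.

[OCl⁻]/[HOCl] = 10^(pH − pKa) = 10^(8.16 − 7.43) = 5.37; fraction as HOCl = 1/(1 + 5.37) = 0.157.
Free chlorine required for 1.61 ppm HOCl: 1.61 / 0.157 = 10.26 ppm.
FC to add: 10.26 − 0.2 = 10.06 mg/L as Cl₂.
Cl₂ equivalent: 10.06 mg/L × 218,000 L = 2192 g.
Product at 9.6% available Cl: 2192 / 0.096 = 22,840 g.
Volume: 22,840 g ÷ 1.2 g/mL = 19,030 mL.

19.0 L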